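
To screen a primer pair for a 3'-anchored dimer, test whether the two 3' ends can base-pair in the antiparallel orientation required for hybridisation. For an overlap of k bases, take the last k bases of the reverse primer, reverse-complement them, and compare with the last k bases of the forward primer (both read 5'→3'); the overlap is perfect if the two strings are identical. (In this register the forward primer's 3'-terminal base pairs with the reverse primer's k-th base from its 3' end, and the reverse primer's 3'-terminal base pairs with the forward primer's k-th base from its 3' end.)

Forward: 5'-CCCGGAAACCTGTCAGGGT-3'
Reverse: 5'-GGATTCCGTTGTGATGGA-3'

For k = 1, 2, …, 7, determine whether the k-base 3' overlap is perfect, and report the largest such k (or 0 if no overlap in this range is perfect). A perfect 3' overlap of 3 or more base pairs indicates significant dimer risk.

Longest perfect overlap: 1 complementary base pair; below the dimer-risk threshold (threshold 3).

Last 7 bases (5'→3') — forward …TCAGGGT, reverse …TGATGGA.
Reverse complement of the reverse primer's last 7 bases: TCCATCA; its first k bases are the reverse complement of the reverse primer's last k bases, so a perfect k-base overlap needs the forward primer's last k bases to equal them.
Comparing (forward last k vs required): k=1: T vs T ✓; k=2: GT vs TC ✗; k=3: GGT vs TCC ✗; k=4: GGGT vs TCCA ✗; k=5: AGGGT vs TCCAT ✗; k=6: CAGGGT vs TCCATC ✗; k=7: TCAGGGT vs TCCATCA ✗.
Only k = 1 is perfect, so the longest perfect 3' overlap is 1.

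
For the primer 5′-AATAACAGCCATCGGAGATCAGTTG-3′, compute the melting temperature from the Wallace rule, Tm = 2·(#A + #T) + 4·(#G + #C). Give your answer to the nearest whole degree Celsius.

72°C

Base counts: A=9, T=5, G=6, C=5 (length 25).
Tm = 2·(9+5) + 4·(6+5) = 2·14 + 4·11 = 28 + 44 = 72°C.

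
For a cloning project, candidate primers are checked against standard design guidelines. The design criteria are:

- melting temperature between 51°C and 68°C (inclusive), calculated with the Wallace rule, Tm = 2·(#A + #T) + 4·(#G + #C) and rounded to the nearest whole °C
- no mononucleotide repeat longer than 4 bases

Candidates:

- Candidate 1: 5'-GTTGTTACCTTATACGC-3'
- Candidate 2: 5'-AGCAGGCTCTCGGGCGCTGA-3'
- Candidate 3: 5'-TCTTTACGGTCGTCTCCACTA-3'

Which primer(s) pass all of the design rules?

Candidate 1 (17 nt, A=3 T=7 G=3 C=4): Tm = 2·10 + 4·7 = 48°C, outside 51–68°C ✗; longest run = 2 ✓ — fails.
Candidate 2 (20 nt, A=3 T=3 G=8 C=6): Tm = 2·6 + 4·14 = 68°C ✓; longest run = 3 ✓ — passes.
Candidate 3 (21 nt, A=3 T=8 G=3 C=7): Tm = 2·11 + 4·10 = 62°C ✓; longest run = 3 ✓ — passes.

Candidate 2 and Candidate 3.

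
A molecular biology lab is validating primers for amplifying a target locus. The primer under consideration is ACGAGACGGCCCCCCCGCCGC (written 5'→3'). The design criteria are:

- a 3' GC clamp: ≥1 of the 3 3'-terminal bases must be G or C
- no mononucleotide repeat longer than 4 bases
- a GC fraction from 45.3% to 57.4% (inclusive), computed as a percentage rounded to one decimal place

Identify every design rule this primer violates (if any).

Fails: homopolymer run, GC content.

Base counts: A=3, T=0, G=6, C=12 (length 21).
GC clamp: 3' end CGC has 3 G/C ✓
homopolymer run: longest run = 7, exceeds 4 ✗
GC content: GC 18/21 = 85.7%, outside 45.3–57.4% ✗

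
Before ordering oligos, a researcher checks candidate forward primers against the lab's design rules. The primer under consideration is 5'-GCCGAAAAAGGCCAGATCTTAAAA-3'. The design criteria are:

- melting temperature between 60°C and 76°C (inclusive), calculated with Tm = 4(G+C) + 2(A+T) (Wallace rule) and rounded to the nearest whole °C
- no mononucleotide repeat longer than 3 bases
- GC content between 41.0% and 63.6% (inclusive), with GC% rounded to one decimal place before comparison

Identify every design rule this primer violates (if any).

Fails: homopolymer run.

Base counts: A=11, T=3, G=5, C=5 (length 24).
Tm: Tm = 2·14 + 4·10 = 68°C ✓
homopolymer run: longest run = 5, exceeds 3 ✗
GC content: GC 10/24 = 41.7% ✓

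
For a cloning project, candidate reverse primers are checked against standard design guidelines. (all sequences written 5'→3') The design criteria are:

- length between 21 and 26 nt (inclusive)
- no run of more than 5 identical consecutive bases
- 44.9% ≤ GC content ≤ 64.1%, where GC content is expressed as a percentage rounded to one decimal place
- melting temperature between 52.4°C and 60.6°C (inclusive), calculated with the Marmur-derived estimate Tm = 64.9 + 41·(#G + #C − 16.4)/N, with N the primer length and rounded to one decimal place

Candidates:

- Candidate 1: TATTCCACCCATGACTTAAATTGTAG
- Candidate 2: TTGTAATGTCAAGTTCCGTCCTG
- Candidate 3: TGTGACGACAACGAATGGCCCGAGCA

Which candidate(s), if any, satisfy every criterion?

Candidate 1 (26 nt, A=8 T=9 G=3 C=6): length 26 ✓; longest run = 3 ✓; GC 9/26 = 34.6%, outside 44.9–64.1% ✗; Tm = 64.9 + 41·(9 − 16.4)/26 = 53.2°C ✓ — fails.
Candidate 2 (23 nt, A=4 T=9 G=5 C=5): length 23 ✓; longest run = 2 ✓; GC 10/23 = 43.5%, outside 44.9–64.1% ✗; Tm = 64.9 + 41·(10 − 16.4)/23 = 53.5°C ✓ — fails.
Candidate 3 (26 nt, A=8 T=3 G=8 C=7): length 26 ✓; longest run = 3 ✓; GC 15/26 = 57.7% ✓; Tm = 64.9 + 41·(15 − 16.4)/26 = 62.7°C, outside 52.4–60.6°C ✗ — fails.

None of the candidates satisfy all criteria.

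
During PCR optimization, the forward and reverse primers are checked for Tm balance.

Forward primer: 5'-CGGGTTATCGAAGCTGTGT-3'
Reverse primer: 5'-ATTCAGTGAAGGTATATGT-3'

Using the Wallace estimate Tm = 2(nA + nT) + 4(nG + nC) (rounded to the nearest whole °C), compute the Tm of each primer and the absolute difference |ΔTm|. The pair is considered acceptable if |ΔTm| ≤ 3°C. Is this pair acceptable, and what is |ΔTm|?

|ΔTm| = 8°C; the pair is not acceptable.

Forward: A=3 T=6 G=7 C=3 → Tm = 2·9 + 4·10 = 58°C.
Reverse: A=6 T=7 G=5 C=1 → Tm = 2·13 + 4·6 = 50°C.
|ΔTm| = |58 − 50| = 8°C, > 3°C.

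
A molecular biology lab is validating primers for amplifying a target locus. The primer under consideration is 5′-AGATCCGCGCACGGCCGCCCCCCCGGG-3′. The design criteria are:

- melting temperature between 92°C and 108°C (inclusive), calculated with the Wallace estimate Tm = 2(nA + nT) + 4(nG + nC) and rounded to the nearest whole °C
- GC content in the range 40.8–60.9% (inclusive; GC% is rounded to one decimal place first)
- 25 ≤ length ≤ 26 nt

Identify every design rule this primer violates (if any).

Base counts: A=3, T=1, G=9, C=14 (length 27).
Tm: Tm = 2·4 + 4·23 = 100°C ✓
GC content: GC 23/27 = 85.2%, outside 40.8–60.9% ✗
length: length 27, outside 25–26 ✗

Fails: GC content, length.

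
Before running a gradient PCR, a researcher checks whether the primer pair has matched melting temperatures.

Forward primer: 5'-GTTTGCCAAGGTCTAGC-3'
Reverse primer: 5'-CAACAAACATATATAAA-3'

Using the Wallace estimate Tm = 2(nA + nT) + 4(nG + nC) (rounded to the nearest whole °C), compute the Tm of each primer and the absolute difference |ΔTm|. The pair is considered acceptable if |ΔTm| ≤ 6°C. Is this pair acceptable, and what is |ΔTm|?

Forward: A=3 T=5 G=5 C=4 → Tm = 2·8 + 4·9 = 52°C.
Reverse: A=11 T=3 G=0 C=3 → Tm = 2·14 + 4·3 = 40°C.
|ΔTm| = |52 − 40| = 12°C, > 6°C.

|ΔTm| = 12°C; the pair is not acceptable.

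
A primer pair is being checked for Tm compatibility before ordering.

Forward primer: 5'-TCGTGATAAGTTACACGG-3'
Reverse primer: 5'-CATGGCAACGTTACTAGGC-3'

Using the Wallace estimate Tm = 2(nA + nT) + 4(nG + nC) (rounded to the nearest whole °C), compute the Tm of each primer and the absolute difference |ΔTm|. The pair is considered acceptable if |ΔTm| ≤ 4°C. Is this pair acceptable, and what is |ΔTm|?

|ΔTm| = 6°C; the pair is not acceptable.

Forward: A=5 T=5 G=5 C=3 → Tm = 2·10 + 4·8 = 52°C.
Reverse: A=5 T=4 G=5 C=5 → Tm = 2·9 + 4·10 = 58°C.
|ΔTm| = |52 − 58| = 6°C, > 4°C.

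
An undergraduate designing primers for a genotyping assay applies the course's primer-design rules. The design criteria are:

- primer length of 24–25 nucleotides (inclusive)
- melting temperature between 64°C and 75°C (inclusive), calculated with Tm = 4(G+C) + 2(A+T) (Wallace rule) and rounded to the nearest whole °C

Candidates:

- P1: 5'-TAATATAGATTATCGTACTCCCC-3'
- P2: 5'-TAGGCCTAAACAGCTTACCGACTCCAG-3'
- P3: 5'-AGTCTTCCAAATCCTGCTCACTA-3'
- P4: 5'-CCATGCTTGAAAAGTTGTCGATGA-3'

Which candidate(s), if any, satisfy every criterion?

P1 (23 nt, A=7 T=8 G=2 C=6): length 23, outside 24–25 ✗; Tm = 2·15 + 4·8 = 62°C, outside 64–75°C ✗ — fails.
P2 (27 nt, A=8 T=5 G=5 C=9): length 27, outside 24–25 ✗; Tm = 2·13 + 4·14 = 82°C, outside 64–75°C ✗ — fails.
P3 (23 nt, A=6 T=7 G=2 C=8): length 23, outside 24–25 ✗; Tm = 2·13 + 4·10 = 66°C ✓ — fails.
P4 (24 nt, A=7 T=7 G=6 C=4): length 24 ✓; Tm = 2·14 + 4·10 = 68°C ✓ — passes.

P4 only.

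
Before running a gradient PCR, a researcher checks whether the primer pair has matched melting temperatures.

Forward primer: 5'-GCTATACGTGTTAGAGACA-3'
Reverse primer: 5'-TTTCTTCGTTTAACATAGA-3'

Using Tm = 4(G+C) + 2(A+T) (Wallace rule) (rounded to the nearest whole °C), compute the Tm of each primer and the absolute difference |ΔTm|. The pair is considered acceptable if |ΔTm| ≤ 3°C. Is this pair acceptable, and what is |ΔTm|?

Forward: A=6 T=5 G=5 C=3 → Tm = 2·11 + 4·8 = 54°C.
Reverse: A=5 T=9 G=2 C=3 → Tm = 2·14 + 4·5 = 48°C.
|ΔTm| = |54 − 48| = 6°C, > 3°C.

|ΔTm| = 6°C; the pair is not acceptable.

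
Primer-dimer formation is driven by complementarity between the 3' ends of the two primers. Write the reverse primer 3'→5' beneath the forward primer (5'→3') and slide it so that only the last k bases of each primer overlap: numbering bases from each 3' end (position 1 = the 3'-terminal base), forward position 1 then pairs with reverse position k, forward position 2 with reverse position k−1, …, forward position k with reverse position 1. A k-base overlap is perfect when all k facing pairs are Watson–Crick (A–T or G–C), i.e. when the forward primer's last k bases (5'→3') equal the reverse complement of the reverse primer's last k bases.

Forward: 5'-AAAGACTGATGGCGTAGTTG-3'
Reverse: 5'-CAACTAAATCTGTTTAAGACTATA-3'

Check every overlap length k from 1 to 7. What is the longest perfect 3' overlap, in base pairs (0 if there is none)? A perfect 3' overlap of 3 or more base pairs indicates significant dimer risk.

Last 7 bases (5'→3') — forward …GTAGTTG, reverse …GACTATA.
Reverse complement of the reverse primer's last 7 bases: TATAGTC; its first k bases are the reverse complement of the reverse primer's last k bases, so a perfect k-base overlap needs the forward primer's last k bases to equal them.
Comparing (forward last k vs required): k=1: G vs T ✗; k=2: TG vs TA ✗; k=3: TTG vs TAT ✗; k=4: GTTG vs TATA ✗; k=5: AGTTG vs TATAG ✗; k=6: TAGTTG vs TATAGT ✗; k=7: GTAGTTG vs TATAGTC ✗.
No overlap length from 1 to 7 is perfect, so the longest perfect 3' overlap is 0.

Longest perfect overlap: 0 complementary base pairs; below the dimer-risk threshold (threshold 3).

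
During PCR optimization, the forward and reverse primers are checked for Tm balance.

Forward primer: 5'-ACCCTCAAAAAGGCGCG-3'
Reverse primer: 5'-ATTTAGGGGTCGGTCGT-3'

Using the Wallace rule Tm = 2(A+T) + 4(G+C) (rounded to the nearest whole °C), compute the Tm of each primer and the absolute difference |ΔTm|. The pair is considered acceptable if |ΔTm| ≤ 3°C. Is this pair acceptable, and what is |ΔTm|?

|ΔTm| = 2°C; the pair is acceptable.

Forward: A=6 T=1 G=4 C=6 → Tm = 2·7 + 4·10 = 54°C.
Reverse: A=2 T=6 G=7 C=2 → Tm = 2·8 + 4·9 = 52°C.
|ΔTm| = |54 − 52| = 2°C, ≤ 3°C.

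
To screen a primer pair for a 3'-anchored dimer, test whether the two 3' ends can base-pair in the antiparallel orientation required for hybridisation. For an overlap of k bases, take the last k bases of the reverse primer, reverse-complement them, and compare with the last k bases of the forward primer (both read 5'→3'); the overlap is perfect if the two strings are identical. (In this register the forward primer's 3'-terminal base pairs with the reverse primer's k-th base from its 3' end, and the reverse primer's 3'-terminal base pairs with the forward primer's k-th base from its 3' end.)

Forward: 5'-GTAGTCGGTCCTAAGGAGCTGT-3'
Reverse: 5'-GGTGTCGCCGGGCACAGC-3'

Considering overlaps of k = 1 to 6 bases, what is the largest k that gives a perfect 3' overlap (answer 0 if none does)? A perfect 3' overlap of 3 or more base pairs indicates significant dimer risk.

Last 6 bases (5'→3') — forward …AGCTGT, reverse …CACAGC.
Reverse complement of the reverse primer's last 6 bases: GCTGTG; its first k bases are the reverse complement of the reverse primer's last k bases, so a perfect k-base overlap needs the forward primer's last k bases to equal them.
Comparing (forward last k vs required): k=1: T vs G ✗; k=2: GT vs GC ✗; k=3: TGT vs GCT ✗; k=4: CTGT vs GCTG ✗; k=5: GCTGT vs GCTGT ✓; k=6: AGCTGT vs GCTGTG ✗.
Only k = 5 is perfect, so the longest perfect 3' overlap is 5.

Longest perfect overlap: 5 complementary base pairs; significant dimer risk (threshold 3).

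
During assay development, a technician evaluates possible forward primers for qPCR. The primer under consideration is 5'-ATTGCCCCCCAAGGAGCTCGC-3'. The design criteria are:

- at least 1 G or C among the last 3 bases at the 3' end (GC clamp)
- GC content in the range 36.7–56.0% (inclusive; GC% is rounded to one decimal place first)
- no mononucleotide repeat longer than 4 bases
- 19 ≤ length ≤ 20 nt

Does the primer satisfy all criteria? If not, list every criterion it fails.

Base counts: A=4, T=3, G=5, C=9 (length 21).
GC clamp: 3' end CGC has 3 G/C ✓
GC content: GC 14/21 = 66.7%, outside 36.7–56.0% ✗
homopolymer run: longest run = 6, exceeds 4 ✗
length: length 21, outside 19–20 ✗

Fails: GC content, homopolymer run, length.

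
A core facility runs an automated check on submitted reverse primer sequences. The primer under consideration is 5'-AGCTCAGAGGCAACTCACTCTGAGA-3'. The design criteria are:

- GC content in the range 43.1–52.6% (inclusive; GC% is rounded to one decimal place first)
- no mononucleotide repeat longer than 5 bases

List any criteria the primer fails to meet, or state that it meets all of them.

Meets all criteria.

Base counts: A=8, T=4, G=6, C=7 (length 25).
GC content: GC 13/25 = 52.0% ✓
homopolymer run: longest run = 2 ✓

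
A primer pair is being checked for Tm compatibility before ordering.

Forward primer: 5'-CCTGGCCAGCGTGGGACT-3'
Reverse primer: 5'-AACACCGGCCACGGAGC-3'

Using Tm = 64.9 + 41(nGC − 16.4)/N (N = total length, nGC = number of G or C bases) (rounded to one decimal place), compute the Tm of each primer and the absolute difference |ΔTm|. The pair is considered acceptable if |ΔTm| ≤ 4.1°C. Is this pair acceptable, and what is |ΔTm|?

|ΔTm| = 2.9°C; the pair is acceptable.

Forward: G+C = 13, N = 18 → Tm = 64.9 + 41·(13 − 16.4)/18 = 57.2°C.
Reverse: G+C = 12, N = 17 → Tm = 64.9 + 41·(12 − 16.4)/17 = 54.3°C.
|ΔTm| = |57.2 − 54.3| = 2.9°C, ≤ 4.1°C.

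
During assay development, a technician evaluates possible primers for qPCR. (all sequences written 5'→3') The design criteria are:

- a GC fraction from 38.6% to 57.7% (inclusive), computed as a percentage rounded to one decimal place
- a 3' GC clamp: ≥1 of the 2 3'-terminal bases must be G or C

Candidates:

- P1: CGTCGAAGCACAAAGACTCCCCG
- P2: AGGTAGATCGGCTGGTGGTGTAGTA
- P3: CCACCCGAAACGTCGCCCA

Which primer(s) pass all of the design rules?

P1 (23 nt, A=7 T=2 G=5 C=9): GC 14/23 = 60.9%, outside 38.6–57.7% ✗; 3' end CG has 2 G/C ✓ — fails.
P2 (25 nt, A=5 T=7 G=11 C=2): GC 13/25 = 52.0% ✓; 3' end TA has 0 G/C, need ≥1 ✗ — fails.
P3 (19 nt, A=5 T=1 G=3 C=10): GC 13/19 = 68.4%, outside 38.6–57.7% ✗; 3' end CA has 1 G/C ✓ — fails.

None of the candidates satisfy all criteria.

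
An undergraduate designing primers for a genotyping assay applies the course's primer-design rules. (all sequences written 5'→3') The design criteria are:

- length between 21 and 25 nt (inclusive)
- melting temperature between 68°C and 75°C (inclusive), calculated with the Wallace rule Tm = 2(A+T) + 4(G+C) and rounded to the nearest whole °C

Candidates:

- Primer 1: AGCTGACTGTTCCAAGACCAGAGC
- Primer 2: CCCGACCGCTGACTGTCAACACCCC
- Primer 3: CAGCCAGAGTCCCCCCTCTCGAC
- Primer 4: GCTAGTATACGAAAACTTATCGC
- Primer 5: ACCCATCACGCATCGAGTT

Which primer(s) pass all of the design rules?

Primer 1 (24 nt, A=7 T=4 G=6 C=7): length 24 ✓; Tm = 2·11 + 4·13 = 74°C ✓ — passes.
Primer 2 (25 nt, A=5 T=3 G=4 C=13): length 25 ✓; Tm = 2·8 + 4·17 = 84°C, outside 68–75°C ✗ — fails.
Primer 3 (23 nt, A=4 T=3 G=4 C=12): length 23 ✓; Tm = 2·7 + 4·16 = 78°C, outside 68–75°C ✗ — fails.
Primer 4 (23 nt, A=8 T=6 G=4 C=5): length 23 ✓; Tm = 2·14 + 4·9 = 64°C, outside 68–75°C ✗ — fails.
Primer 5 (19 nt, A=5 T=4 G=3 C=7): length 19, outside 21–25 ✗; Tm = 2·9 + 4·10 = 58°C, outside 68–75°C ✗ — fails.

Primer 1 only.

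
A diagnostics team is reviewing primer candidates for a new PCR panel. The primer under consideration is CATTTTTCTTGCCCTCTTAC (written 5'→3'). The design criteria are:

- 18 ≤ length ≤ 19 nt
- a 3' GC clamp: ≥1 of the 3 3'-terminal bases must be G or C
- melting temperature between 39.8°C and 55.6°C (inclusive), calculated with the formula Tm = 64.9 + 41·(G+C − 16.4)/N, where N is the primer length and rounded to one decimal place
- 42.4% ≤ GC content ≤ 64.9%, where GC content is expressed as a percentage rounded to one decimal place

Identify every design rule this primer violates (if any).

Base counts: A=2, T=10, G=1, C=7 (length 20).
length: length 20, outside 18–19 ✗
GC clamp: 3' end TAC has 1 G/C ✓
Tm: Tm = 64.9 + 41·(8 − 16.4)/20 = 47.7°C ✓
GC content: GC 8/20 = 40.0%, outside 42.4–64.9% ✗

Fails: length, GC content.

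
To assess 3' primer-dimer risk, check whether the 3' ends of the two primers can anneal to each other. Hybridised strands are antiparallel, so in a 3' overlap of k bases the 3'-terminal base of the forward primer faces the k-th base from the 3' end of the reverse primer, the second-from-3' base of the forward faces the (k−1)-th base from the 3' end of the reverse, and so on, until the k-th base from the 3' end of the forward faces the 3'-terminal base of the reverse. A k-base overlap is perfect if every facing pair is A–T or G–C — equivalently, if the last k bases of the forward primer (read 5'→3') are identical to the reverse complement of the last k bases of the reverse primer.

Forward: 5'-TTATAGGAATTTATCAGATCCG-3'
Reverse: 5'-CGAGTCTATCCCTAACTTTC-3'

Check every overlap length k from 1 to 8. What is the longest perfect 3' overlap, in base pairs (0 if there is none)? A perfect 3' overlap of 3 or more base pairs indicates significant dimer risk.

Last 8 bases (5'→3') — forward …CAGATCCG, reverse …TAACTTTC.
Reverse complement of the reverse primer's last 8 bases: GAAAGTTA; its first k bases are the reverse complement of the reverse primer's last k bases, so a perfect k-base overlap needs the forward primer's last k bases to equal them.
Comparing (forward last k vs required): k=1: G vs G ✓; k=2: CG vs GA ✗; k=3: CCG vs GAA ✗; k=4: TCCG vs GAAA ✗; k=5: ATCCG vs GAAAG ✗; k=6: GATCCG vs GAAAGT ✗; k=7: AGATCCG vs GAAAGTT ✗; k=8: CAGATCCG vs GAAAGTTA ✗.
Only k = 1 is perfect, so the longest perfect 3' overlap is 1.

Longest perfect overlap: 1 complementary base pair; below the dimer-risk threshold (threshold 3).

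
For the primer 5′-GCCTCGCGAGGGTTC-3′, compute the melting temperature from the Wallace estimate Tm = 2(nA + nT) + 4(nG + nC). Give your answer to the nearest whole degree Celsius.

Base counts: A=1, T=3, G=6, C=5 (length 15).
Tm = 2·(1+3) + 4·(6+5) = 2·4 + 4·11 = 8 + 44 = 52°C.

52°C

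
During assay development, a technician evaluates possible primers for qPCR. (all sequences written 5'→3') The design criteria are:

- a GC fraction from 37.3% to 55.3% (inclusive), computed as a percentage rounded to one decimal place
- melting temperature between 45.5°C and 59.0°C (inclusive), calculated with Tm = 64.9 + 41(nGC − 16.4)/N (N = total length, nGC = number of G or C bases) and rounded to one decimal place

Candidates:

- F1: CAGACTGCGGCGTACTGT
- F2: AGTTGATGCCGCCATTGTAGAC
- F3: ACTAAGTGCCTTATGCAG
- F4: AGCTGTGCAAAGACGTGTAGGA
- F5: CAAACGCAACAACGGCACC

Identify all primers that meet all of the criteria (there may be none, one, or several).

F2, F3 and F4.

F1 (18 nt, A=3 T=4 G=6 C=5): GC 11/18 = 61.1%, outside 37.3–55.3% ✗; Tm = 64.9 + 41·(11 − 16.4)/18 = 52.6°C ✓ — fails.
F2 (22 nt, A=5 T=6 G=6 C=5): GC 11/22 = 50.0% ✓; Tm = 64.9 + 41·(11 − 16.4)/22 = 54.8°C ✓ — passes.
F3 (18 nt, A=5 T=5 G=4 C=4): GC 8/18 = 44.4% ✓; Tm = 64.9 + 41·(8 − 16.4)/18 = 45.8°C ✓ — passes.
F4 (22 nt, A=7 T=4 G=8 C=3): GC 11/22 = 50.0% ✓; Tm = 64.9 + 41·(11 − 16.4)/22 = 54.8°C ✓ — passes.
F5 (19 nt, A=8 T=0 G=3 C=8): GC 11/19 = 57.9%, outside 37.3–55.3% ✗; Tm = 64.9 + 41·(11 − 16.4)/19 = 53.2°C ✓ — fails.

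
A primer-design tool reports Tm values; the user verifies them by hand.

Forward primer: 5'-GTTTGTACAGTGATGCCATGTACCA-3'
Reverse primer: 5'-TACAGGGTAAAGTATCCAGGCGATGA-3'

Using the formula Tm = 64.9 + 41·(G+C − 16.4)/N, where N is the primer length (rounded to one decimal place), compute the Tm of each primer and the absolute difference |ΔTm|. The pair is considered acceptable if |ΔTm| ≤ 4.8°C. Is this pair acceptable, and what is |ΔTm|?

|ΔTm| = 2.0°C; the pair is acceptable.

Forward: G+C = 11, N = 25 → Tm = 64.9 + 41·(11 − 16.4)/25 = 56.0°C.
Reverse: G+C = 12, N = 26 → Tm = 64.9 + 41·(12 − 16.4)/26 = 58.0°C.
|ΔTm| = |56.0 − 58.0| = 2.0°C, ≤ 4.8°C.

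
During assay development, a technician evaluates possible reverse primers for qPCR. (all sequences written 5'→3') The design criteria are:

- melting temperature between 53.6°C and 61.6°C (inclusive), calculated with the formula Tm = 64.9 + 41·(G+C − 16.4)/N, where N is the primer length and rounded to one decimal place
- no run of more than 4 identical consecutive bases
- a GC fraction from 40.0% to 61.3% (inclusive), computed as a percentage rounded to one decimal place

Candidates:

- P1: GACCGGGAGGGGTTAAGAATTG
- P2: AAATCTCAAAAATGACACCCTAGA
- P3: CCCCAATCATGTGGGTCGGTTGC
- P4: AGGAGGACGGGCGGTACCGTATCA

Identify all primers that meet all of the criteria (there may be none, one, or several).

P1 (22 nt, A=6 T=4 G=10 C=2): Tm = 64.9 + 41·(12 − 16.4)/22 = 56.7°C ✓; longest run = 4 ✓; GC 12/22 = 54.5% ✓ — passes.
P2 (24 nt, A=12 T=4 G=2 C=6): Tm = 64.9 + 41·(8 − 16.4)/24 = 50.6°C, outside 53.6–61.6°C ✗; longest run = 5, exceeds 4 ✗; GC 8/24 = 33.3%, outside 40.0–61.3% ✗ — fails.
P3 (23 nt, A=3 T=6 G=7 C=7): Tm = 64.9 + 41·(14 − 16.4)/23 = 60.6°C ✓; longest run = 4 ✓; GC 14/23 = 60.9% ✓ — passes.
P4 (24 nt, A=6 T=3 G=10 C=5): Tm = 64.9 + 41·(15 − 16.4)/24 = 62.5°C, outside 53.6–61.6°C ✗; longest run = 3 ✓; GC 15/24 = 62.5%, outside 40.0–61.3% ✗ — fails.

P1 and P3.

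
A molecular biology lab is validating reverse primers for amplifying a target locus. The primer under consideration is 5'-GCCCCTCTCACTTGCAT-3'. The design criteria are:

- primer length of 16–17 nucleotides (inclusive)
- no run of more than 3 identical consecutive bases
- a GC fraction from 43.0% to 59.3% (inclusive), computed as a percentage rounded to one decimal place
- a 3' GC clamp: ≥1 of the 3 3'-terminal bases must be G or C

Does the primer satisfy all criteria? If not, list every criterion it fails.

Base counts: A=2, T=5, G=2, C=8 (length 17).
length: length 17 ✓
homopolymer run: longest run = 4, exceeds 3 ✗
GC content: GC 10/17 = 58.8% ✓
GC clamp: 3' end CAT has 1 G/C ✓

Fails: homopolymer run.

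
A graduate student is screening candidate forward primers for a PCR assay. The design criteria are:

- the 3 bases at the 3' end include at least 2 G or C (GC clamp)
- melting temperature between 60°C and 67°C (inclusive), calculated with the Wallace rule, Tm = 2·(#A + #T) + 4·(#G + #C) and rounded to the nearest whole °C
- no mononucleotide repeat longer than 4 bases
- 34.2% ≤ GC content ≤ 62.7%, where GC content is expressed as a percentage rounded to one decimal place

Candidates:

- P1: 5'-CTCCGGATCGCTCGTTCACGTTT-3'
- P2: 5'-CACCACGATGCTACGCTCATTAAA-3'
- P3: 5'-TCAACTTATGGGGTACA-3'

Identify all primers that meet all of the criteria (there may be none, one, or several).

P1 (23 nt, A=2 T=8 G=5 C=8): 3' end TTT has 0 G/C, need ≥2 ✗; Tm = 2·10 + 4·13 = 72°C, outside 60–67°C ✗; longest run = 3 ✓; GC 13/23 = 56.5% ✓ — fails.
P2 (24 nt, A=8 T=5 G=3 C=8): 3' end AAA has 0 G/C, need ≥2 ✗; Tm = 2·13 + 4·11 = 70°C, outside 60–67°C ✗; longest run = 3 ✓; GC 11/24 = 45.8% ✓ — fails.
P3 (17 nt, A=5 T=5 G=4 C=3): 3' end ACA has 1 G/C, need ≥2 ✗; Tm = 2·10 + 4·7 = 48°C, outside 60–67°C ✗; longest run = 4 ✓; GC 7/17 = 41.2% ✓ — fails.

None of the candidates satisfy all criteria.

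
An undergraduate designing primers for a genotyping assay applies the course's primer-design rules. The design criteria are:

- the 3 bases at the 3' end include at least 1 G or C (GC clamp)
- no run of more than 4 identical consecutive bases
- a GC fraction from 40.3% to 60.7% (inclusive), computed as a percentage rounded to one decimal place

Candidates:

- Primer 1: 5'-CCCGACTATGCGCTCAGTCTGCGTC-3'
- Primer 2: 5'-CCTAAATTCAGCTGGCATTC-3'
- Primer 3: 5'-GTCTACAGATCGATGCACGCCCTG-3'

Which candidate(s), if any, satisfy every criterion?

Primer 2 and Primer 3.

Primer 1 (25 nt, A=3 T=6 G=6 C=10): 3' end GTC has 2 G/C ✓; longest run = 3 ✓; GC 16/25 = 64.0%, outside 40.3–60.7% ✗ — fails.
Primer 2 (20 nt, A=5 T=6 G=3 C=6): 3' end TTC has 1 G/C ✓; longest run = 3 ✓; GC 9/20 = 45.0% ✓ — passes.
Primer 3 (24 nt, A=5 T=5 G=6 C=8): 3' end CTG has 2 G/C ✓; longest run = 3 ✓; GC 14/24 = 58.3% ✓ — passes.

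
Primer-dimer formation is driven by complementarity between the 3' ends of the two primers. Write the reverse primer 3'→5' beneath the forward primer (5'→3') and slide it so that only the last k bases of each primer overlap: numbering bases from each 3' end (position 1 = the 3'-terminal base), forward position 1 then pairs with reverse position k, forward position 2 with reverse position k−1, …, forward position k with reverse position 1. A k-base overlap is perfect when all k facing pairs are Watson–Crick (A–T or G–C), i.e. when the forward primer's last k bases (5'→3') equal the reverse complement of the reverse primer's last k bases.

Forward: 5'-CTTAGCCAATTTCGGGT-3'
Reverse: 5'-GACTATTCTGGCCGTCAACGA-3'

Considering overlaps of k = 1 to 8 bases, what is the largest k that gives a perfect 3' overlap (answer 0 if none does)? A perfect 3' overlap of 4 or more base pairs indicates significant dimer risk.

Last 8 bases (5'→3') — forward …TTTCGGGT, reverse …GTCAACGA.
Reverse complement of the reverse primer's last 8 bases: TCGTTGAC; its first k bases are the reverse complement of the reverse primer's last k bases, so a perfect k-base overlap needs the forward primer's last k bases to equal them.
Comparing (forward last k vs required): k=1: T vs T ✓; k=2: GT vs TC ✗; k=3: GGT vs TCG ✗; k=4: GGGT vs TCGT ✗; k=5: CGGGT vs TCGTT ✗; k=6: TCGGGT vs TCGTTG ✗; k=7: TTCGGGT vs TCGTTGA ✗; k=8: TTTCGGGT vs TCGTTGAC ✗.
Only k = 1 is perfect, so the longest perfect 3' overlap is 1.

Longest perfect overlap: 1 complementary base pair; below the dimer-risk threshold (threshold 4).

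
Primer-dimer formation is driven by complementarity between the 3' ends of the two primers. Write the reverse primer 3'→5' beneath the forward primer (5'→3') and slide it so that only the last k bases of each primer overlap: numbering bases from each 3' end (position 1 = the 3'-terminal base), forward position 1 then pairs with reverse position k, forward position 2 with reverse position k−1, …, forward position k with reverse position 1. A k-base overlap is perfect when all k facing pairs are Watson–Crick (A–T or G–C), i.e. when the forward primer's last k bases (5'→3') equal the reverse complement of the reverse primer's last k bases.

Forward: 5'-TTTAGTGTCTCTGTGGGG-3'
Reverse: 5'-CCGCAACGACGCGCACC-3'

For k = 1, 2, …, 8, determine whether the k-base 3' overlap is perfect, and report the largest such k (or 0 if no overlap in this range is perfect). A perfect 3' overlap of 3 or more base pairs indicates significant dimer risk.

Longest perfect overlap: 2 complementary base pairs; below the dimer-risk threshold (threshold 3).

Last 8 bases (5'→3') — forward …CTGTGGGG, reverse …CGCGCACC.
Reverse complement of the reverse primer's last 8 bases: GGTGCGCG; its first k bases are the reverse complement of the reverse primer's last k bases, so a perfect k-base overlap needs the forward primer's last k bases to equal them.
Comparing (forward last k vs required): k=1: G vs G ✓; k=2: GG vs GG ✓; k=3: GGG vs GGT ✗; k=4: GGGG vs GGTG ✗; k=5: TGGGG vs GGTGC ✗; k=6: GTGGGG vs GGTGCG ✗; k=7: TGTGGGG vs GGTGCGC ✗; k=8: CTGTGGGG vs GGTGCGCG ✗.
Perfect overlaps at k = 1, 2; the largest is 2.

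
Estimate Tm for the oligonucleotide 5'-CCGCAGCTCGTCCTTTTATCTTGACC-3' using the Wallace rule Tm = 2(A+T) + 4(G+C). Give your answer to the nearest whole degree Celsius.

80°C

Base counts: A=3, T=9, G=4, C=10 (length 26).
Tm = 2·(3+9) + 4·(4+10) = 2·12 + 4·14 = 24 + 56 = 80°C.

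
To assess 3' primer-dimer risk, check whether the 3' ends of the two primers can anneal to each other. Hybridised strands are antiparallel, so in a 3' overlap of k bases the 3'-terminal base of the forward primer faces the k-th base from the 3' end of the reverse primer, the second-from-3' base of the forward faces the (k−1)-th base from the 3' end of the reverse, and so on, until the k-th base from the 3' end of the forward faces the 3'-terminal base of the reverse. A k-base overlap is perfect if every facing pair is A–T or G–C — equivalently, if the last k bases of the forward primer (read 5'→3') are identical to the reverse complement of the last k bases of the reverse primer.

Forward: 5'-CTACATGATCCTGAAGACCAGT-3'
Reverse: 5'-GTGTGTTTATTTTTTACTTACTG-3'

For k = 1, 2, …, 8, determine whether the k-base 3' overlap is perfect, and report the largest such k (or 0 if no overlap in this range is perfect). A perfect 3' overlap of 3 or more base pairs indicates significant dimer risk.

Longest perfect overlap: 4 complementary base pairs; significant dimer risk (threshold 3).

Last 8 bases (5'→3') — forward …AGACCAGT, reverse …ACTTACTG.
Reverse complement of the reverse primer's last 8 bases: CAGTAAGT; its first k bases are the reverse complement of the reverse primer's last k bases, so a perfect k-base overlap needs the forward primer's last k bases to equal them.
Comparing (forward last k vs required): k=1: T vs C ✗; k=2: GT vs CA ✗; k=3: AGT vs CAG ✗; k=4: CAGT vs CAGT ✓; k=5: CCAGT vs CAGTA ✗; k=6: ACCAGT vs CAGTAA ✗; k=7: GACCAGT vs CAGTAAG ✗; k=8: AGACCAGT vs CAGTAAGT ✗.
Only k = 4 is perfect, so the longest perfect 3' overlap is 4.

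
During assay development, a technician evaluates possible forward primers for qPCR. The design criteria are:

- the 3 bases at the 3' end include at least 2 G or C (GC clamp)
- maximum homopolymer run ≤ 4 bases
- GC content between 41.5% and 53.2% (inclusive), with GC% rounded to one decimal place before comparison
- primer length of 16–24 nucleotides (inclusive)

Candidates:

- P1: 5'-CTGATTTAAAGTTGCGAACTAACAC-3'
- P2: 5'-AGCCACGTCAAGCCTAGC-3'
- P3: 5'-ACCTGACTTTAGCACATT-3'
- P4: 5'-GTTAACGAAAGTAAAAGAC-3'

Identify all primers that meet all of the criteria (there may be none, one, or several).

P1 (25 nt, A=9 T=7 G=4 C=5): 3' end CAC has 2 G/C ✓; longest run = 3 ✓; GC 9/25 = 36.0%, outside 41.5–53.2% ✗; length 25, outside 16–24 ✗ — fails.
P2 (18 nt, A=5 T=2 G=4 C=7): 3' end AGC has 2 G/C ✓; longest run = 2 ✓; GC 11/18 = 61.1%, outside 41.5–53.2% ✗; length 18 ✓ — fails.
P3 (18 nt, A=5 T=6 G=2 C=5): 3' end ATT has 0 G/C, need ≥2 ✗; longest run = 3 ✓; GC 7/18 = 38.9%, outside 41.5–53.2% ✗; length 18 ✓ — fails.
P4 (19 nt, A=10 T=3 G=4 C=2): 3' end GAC has 2 G/C ✓; longest run = 4 ✓; GC 6/19 = 31.6%, outside 41.5–53.2% ✗; length 19 ✓ — fails.

None of the candidates satisfy all criteria.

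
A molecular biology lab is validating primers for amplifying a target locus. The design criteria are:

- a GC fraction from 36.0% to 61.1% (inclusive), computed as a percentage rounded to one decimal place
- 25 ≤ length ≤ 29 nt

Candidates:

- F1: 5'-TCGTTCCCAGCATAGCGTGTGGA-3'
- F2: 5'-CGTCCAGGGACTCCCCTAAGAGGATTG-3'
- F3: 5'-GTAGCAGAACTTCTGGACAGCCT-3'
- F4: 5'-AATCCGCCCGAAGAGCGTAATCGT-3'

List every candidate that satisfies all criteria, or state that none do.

F2 only.

F1 (23 nt, A=4 T=6 G=7 C=6): GC 13/23 = 56.5% ✓; length 23, outside 25–29 ✗ — fails.
F2 (27 nt, A=6 T=5 G=8 C=8): GC 16/27 = 59.3% ✓; length 27 ✓ — passes.
F3 (23 nt, A=6 T=5 G=6 C=6): GC 12/23 = 52.2% ✓; length 23, outside 25–29 ✗ — fails.
F4 (24 nt, A=7 T=4 G=6 C=7): GC 13/24 = 54.2% ✓; length 24, outside 25–29 ✗ — fails.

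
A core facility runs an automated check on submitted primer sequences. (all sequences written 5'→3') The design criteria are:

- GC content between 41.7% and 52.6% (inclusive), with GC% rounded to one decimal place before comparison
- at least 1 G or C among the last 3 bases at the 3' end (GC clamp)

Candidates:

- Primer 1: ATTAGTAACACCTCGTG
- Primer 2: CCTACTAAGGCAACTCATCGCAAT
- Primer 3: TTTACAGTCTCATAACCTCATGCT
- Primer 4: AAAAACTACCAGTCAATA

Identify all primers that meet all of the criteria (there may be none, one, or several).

None of the candidates satisfy all criteria.

Primer 1 (17 nt, A=5 T=5 G=3 C=4): GC 7/17 = 41.2%, outside 41.7–52.6% ✗; 3' end GTG has 2 G/C ✓ — fails.
Primer 2 (24 nt, A=8 T=5 G=3 C=8): GC 11/24 = 45.8% ✓; 3' end AAT has 0 G/C, need ≥1 ✗ — fails.
Primer 3 (24 nt, A=6 T=9 G=2 C=7): GC 9/24 = 37.5%, outside 41.7–52.6% ✗; 3' end GCT has 2 G/C ✓ — fails.
Primer 4 (18 nt, A=10 T=3 G=1 C=4): GC 5/18 = 27.8%, outside 41.7–52.6% ✗; 3' end ATA has 0 G/C, need ≥1 ✗ — fails.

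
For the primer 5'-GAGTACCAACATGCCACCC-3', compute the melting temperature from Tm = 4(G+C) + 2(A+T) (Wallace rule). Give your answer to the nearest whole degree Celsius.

Base counts: A=6, T=2, G=3, C=8 (length 19).
Tm = 2·(6+2) + 4·(3+8) = 2·8 + 4·11 = 16 + 44 = 60°C.

60°C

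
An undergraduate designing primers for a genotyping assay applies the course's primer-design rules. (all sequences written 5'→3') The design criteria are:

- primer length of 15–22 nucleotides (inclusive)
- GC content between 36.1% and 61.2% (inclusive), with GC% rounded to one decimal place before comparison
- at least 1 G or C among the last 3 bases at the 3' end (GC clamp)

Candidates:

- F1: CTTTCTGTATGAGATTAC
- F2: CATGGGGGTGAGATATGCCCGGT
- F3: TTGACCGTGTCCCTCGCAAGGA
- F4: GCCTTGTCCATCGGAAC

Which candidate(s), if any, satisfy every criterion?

F1 (18 nt, A=4 T=8 G=3 C=3): length 18 ✓; GC 6/18 = 33.3%, outside 36.1–61.2% ✗; 3' end TAC has 1 G/C ✓ — fails.
F2 (23 nt, A=4 T=5 G=10 C=4): length 23, outside 15–22 ✗; GC 14/23 = 60.9% ✓; 3' end GGT has 2 G/C ✓ — fails.
F3 (22 nt, A=4 T=5 G=6 C=7): length 22 ✓; GC 13/22 = 59.1% ✓; 3' end GGA has 2 G/C ✓ — passes.
F4 (17 nt, A=3 T=4 G=4 C=6): length 17 ✓; GC 10/17 = 58.8% ✓; 3' end AAC has 1 G/C ✓ — passes.

F3 and F4.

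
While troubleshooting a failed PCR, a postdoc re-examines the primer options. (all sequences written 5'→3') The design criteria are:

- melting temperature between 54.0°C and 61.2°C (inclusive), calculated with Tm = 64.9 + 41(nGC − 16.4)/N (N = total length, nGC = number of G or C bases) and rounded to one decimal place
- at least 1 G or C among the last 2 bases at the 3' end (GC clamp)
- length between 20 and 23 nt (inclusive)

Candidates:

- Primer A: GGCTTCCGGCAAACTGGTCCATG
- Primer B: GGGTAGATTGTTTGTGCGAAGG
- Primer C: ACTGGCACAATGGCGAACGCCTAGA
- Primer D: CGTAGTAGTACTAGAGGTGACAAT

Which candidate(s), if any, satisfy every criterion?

Primer A and Primer B.

Primer A (23 nt, A=4 T=5 G=7 C=7): Tm = 64.9 + 41·(14 − 16.4)/23 = 60.6°C ✓; 3' end TG has 1 G/C ✓; length 23 ✓ — passes.
Primer B (22 nt, A=4 T=7 G=10 C=1): Tm = 64.9 + 41·(11 − 16.4)/22 = 54.8°C ✓; 3' end GG has 2 G/C ✓; length 22 ✓ — passes.
Primer C (25 nt, A=8 T=3 G=7 C=7): Tm = 64.9 + 41·(14 − 16.4)/25 = 61.0°C ✓; 3' end GA has 1 G/C ✓; length 25, outside 20–23 ✗ — fails.
Primer D (24 nt, A=8 T=6 G=7 C=3): Tm = 64.9 + 41·(10 − 16.4)/24 = 54.0°C ✓; 3' end AT has 0 G/C, need ≥1 ✗; length 24, outside 20–23 ✗ — fails.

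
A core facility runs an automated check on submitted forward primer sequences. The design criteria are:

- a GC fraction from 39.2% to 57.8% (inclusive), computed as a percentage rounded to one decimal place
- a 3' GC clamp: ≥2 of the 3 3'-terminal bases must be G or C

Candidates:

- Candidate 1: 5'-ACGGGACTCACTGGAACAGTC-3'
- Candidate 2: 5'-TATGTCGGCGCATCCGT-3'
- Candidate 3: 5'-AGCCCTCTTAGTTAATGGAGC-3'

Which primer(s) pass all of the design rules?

Candidate 1 (21 nt, A=6 T=3 G=6 C=6): GC 12/21 = 57.1% ✓; 3' end GTC has 2 G/C ✓ — passes.
Candidate 2 (17 nt, A=2 T=5 G=5 C=5): GC 10/17 = 58.8%, outside 39.2–57.8% ✗; 3' end CGT has 2 G/C ✓ — fails.
Candidate 3 (21 nt, A=5 T=6 G=5 C=5): GC 10/21 = 47.6% ✓; 3' end AGC has 2 G/C ✓ — passes.

Candidate 1 and Candidate 3.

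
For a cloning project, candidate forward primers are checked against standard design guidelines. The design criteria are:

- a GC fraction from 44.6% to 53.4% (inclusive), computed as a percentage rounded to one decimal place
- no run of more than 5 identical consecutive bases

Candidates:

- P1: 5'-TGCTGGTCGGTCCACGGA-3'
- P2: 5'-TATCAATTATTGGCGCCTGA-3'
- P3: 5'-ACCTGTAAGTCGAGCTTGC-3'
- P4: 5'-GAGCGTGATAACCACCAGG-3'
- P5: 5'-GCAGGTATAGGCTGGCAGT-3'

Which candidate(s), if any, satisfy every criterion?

P1 (18 nt, A=2 T=4 G=7 C=5): GC 12/18 = 66.7%, outside 44.6–53.4% ✗; longest run = 2 ✓ — fails.
P2 (20 nt, A=5 T=7 G=4 C=4): GC 8/20 = 40.0%, outside 44.6–53.4% ✗; longest run = 2 ✓ — fails.
P3 (19 nt, A=4 T=5 G=5 C=5): GC 10/19 = 52.6% ✓; longest run = 2 ✓ — passes.
P4 (19 nt, A=6 T=2 G=6 C=5): GC 11/19 = 57.9%, outside 44.6–53.4% ✗; longest run = 2 ✓ — fails.
P5 (19 nt, A=4 T=4 G=8 C=3): GC 11/19 = 57.9%, outside 44.6–53.4% ✗; longest run = 2 ✓ — fails.

P3 only.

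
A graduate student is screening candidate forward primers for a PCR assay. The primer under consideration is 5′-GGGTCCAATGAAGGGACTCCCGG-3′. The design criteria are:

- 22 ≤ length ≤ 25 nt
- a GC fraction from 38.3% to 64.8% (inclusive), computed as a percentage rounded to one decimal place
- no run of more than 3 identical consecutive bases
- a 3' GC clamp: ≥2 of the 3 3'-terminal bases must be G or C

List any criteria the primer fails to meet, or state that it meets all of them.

Fails: GC content.

Base counts: A=5, T=3, G=9, C=6 (length 23).
length: length 23 ✓
GC content: GC 15/23 = 65.2%, outside 38.3–64.8% ✗
homopolymer run: longest run = 3 ✓
GC clamp: 3' end CGG has 3 G/C ✓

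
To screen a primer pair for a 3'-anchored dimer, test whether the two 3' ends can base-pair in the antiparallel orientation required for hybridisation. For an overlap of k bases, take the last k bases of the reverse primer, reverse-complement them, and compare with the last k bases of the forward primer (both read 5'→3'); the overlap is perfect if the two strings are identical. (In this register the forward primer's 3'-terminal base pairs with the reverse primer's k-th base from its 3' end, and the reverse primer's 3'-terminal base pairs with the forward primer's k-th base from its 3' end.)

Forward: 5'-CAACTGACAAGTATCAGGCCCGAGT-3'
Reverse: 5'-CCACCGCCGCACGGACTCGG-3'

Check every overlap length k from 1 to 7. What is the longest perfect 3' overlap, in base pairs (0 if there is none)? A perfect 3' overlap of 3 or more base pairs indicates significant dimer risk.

Last 7 bases (5'→3') — forward …CCCGAGT, reverse …GACTCGG.
Reverse complement of the reverse primer's last 7 bases: CCGAGTC; its first k bases are the reverse complement of the reverse primer's last k bases, so a perfect k-base overlap needs the forward primer's last k bases to equal them.
Comparing (forward last k vs required): k=1: T vs C ✗; k=2: GT vs CC ✗; k=3: AGT vs CCG ✗; k=4: GAGT vs CCGA ✗; k=5: CGAGT vs CCGAG ✗; k=6: CCGAGT vs CCGAGT ✓; k=7: CCCGAGT vs CCGAGTC ✗.
Only k = 6 is perfect, so the longest perfect 3' overlap is 6.

Longest perfect overlap: 6 complementary base pairs; significant dimer risk (threshold 3).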